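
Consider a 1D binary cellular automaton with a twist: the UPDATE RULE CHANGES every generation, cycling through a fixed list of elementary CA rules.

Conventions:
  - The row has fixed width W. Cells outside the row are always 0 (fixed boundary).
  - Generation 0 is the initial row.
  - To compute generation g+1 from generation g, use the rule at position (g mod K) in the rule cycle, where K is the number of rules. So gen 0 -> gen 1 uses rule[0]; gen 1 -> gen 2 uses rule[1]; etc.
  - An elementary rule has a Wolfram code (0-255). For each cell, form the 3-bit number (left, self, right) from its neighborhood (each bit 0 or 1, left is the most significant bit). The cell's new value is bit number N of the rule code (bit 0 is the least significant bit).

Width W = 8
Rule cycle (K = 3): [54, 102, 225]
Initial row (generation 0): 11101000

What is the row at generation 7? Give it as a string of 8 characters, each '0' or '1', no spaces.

Answer: 00111111

Derivation:
Gen 0: 11101000
Gen 1 (rule 54): 00011100
Gen 2 (rule 102): 00100100
Gen 3 (rule 225): 10000001
Gen 4 (rule 54): 11000011
Gen 5 (rule 102): 01000101
Gen 6 (rule 225): 00010010
Gen 7 (rule 54): 00111111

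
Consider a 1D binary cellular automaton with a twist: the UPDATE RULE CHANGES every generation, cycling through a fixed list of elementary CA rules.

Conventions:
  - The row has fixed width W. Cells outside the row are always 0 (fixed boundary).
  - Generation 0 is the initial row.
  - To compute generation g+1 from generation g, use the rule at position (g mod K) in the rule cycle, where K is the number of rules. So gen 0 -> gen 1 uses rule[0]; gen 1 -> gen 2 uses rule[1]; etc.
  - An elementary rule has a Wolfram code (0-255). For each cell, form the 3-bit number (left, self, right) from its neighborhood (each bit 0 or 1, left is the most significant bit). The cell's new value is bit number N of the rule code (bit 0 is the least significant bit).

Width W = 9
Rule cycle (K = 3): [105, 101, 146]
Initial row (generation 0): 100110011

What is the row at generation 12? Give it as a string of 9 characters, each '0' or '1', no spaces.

Gen 0: 100110011
Gen 1 (rule 105): 000110011
Gen 2 (rule 101): 110010001
Gen 3 (rule 146): 001101010
Gen 4 (rule 105): 101110100
Gen 5 (rule 101): 110011101
Gen 6 (rule 146): 001101000
Gen 7 (rule 105): 101110011
Gen 8 (rule 101): 110010001
Gen 9 (rule 146): 001101010
Gen 10 (rule 105): 101110100
Gen 11 (rule 101): 110011101
Gen 12 (rule 146): 001101000

Answer: 001101000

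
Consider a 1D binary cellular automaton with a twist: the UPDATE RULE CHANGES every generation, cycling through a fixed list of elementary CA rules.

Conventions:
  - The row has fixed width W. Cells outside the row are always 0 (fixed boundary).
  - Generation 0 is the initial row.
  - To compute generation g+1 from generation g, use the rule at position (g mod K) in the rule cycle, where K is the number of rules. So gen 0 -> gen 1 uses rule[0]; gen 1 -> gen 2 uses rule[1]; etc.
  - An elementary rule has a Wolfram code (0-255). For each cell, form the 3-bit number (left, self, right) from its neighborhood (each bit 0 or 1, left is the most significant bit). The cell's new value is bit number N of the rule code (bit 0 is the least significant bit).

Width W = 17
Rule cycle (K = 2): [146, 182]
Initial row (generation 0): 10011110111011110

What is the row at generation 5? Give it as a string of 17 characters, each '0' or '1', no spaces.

Gen 0: 10011110111011110
Gen 1 (rule 146): 01101100010001101
Gen 2 (rule 182): 10010010111010011
Gen 3 (rule 146): 01101100010001100
Gen 4 (rule 182): 10010010111010010
Gen 5 (rule 146): 01101100010001101

Answer: 01101100010001101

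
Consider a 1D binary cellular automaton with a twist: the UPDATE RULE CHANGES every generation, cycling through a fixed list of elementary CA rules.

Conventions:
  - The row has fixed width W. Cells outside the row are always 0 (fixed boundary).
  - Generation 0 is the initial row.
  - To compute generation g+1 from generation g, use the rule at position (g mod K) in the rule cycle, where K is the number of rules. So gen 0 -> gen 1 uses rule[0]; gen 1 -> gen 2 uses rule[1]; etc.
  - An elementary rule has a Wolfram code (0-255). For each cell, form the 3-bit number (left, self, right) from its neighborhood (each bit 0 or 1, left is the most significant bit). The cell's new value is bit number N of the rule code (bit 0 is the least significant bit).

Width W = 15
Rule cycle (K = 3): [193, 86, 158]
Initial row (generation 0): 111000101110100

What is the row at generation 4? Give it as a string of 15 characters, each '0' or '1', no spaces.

Gen 0: 111000101110100
Gen 1 (rule 193): 011010000110001
Gen 2 (rule 86): 101011001011011
Gen 3 (rule 158): 101010111010010
Gen 4 (rule 193): 000000011000000

Answer: 000000011000000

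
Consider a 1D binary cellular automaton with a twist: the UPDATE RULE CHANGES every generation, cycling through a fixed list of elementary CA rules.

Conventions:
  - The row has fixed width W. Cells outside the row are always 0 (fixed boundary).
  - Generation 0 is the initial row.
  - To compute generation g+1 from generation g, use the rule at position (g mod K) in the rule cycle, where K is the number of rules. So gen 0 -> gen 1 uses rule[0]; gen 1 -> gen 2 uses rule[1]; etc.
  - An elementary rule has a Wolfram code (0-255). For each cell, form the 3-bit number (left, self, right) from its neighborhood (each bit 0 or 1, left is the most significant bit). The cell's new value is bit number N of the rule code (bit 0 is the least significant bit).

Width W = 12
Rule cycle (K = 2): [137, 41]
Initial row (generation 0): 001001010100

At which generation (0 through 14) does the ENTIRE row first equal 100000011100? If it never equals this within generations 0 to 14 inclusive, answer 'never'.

Answer: never

Derivation:
Gen 0: 001001010100
Gen 1 (rule 137): 100000000001
Gen 2 (rule 41): 001111111100
Gen 3 (rule 137): 101111111001
Gen 4 (rule 41): 011000000000
Gen 5 (rule 137): 010011111111
Gen 6 (rule 41): 000010000000
Gen 7 (rule 137): 111000111111
Gen 8 (rule 41): 100010100000
Gen 9 (rule 137): 001000001111
Gen 10 (rule 41): 100011101000
Gen 11 (rule 137): 001011000011
Gen 12 (rule 41): 100110011010
Gen 13 (rule 137): 000100010000
Gen 14 (rule 41): 110001000111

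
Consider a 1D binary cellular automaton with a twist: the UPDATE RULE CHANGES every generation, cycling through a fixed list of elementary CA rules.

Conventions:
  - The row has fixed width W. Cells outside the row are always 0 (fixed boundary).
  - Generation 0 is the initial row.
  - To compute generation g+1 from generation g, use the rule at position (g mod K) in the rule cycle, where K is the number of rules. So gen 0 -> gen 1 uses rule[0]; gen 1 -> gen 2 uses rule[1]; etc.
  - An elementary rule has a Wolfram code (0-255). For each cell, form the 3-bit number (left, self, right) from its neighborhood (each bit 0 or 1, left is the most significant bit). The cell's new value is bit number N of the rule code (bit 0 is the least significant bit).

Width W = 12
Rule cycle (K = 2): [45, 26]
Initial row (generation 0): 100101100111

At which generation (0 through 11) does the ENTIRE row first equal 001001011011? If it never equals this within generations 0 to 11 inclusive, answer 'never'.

Answer: never

Derivation:
Gen 0: 100101100111
Gen 1 (rule 45): 100111000100
Gen 2 (rule 26): 011100101010
Gen 3 (rule 45): 010000111110
Gen 4 (rule 26): 101001100001
Gen 5 (rule 45): 111001001101
Gen 6 (rule 26): 100110111000
Gen 7 (rule 45): 100101100011
Gen 8 (rule 26): 011001010110
Gen 9 (rule 45): 010001111100
Gen 10 (rule 26): 101011000010
Gen 11 (rule 45): 111110011010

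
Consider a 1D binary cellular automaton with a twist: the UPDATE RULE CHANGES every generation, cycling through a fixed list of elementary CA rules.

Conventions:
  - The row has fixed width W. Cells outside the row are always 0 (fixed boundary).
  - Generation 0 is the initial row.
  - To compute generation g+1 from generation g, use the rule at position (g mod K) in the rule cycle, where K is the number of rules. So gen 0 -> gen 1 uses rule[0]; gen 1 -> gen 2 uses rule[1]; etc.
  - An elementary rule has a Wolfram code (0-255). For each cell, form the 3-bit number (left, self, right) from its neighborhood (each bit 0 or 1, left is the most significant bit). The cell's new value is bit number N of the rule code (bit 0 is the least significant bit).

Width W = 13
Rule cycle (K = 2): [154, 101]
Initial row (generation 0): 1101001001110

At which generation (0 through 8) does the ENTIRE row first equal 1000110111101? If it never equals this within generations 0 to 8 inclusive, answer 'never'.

Gen 0: 1101001001110
Gen 1 (rule 154): 1000110111101
Gen 2 (rule 101): 1010011000111
Gen 3 (rule 154): 0001110101110
Gen 4 (rule 101): 1100011110010
Gen 5 (rule 154): 1010111101101
Gen 6 (rule 101): 1111000110111
Gen 7 (rule 154): 1110101100110
Gen 8 (rule 101): 0011110100010

Answer: 1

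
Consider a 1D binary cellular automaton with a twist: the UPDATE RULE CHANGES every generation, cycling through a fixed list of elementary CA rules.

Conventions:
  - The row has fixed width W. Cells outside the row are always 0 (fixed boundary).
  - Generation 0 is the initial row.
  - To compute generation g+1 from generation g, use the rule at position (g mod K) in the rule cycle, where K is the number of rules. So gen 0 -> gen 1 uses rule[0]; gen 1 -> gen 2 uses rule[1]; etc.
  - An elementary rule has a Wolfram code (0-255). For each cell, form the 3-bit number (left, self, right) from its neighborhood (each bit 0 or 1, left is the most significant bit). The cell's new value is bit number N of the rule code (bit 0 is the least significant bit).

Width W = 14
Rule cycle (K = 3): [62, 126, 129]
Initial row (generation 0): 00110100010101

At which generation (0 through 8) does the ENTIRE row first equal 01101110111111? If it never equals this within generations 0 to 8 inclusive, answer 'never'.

Gen 0: 00110100010101
Gen 1 (rule 62): 01101110111111
Gen 2 (rule 126): 11111011100001
Gen 3 (rule 129): 01110001001100
Gen 4 (rule 62): 11001011111010
Gen 5 (rule 126): 11111110001111
Gen 6 (rule 129): 01111100100110
Gen 7 (rule 62): 11000011111101
Gen 8 (rule 126): 11100110000111

Answer: 1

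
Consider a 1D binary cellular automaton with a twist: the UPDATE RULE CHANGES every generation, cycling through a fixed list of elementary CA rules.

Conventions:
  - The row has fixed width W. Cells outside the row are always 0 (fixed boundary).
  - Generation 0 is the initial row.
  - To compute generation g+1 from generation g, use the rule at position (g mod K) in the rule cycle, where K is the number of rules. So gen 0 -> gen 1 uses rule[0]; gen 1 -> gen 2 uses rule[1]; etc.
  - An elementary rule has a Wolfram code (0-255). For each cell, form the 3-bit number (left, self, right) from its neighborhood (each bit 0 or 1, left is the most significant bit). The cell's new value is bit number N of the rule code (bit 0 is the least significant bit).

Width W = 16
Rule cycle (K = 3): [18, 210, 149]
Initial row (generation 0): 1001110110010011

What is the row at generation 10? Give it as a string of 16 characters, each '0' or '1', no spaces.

Gen 0: 1001110110010011
Gen 1 (rule 18): 0110000001101100
Gen 2 (rule 210): 1011000010100110
Gen 3 (rule 149): 1000111010110001
Gen 4 (rule 18): 0101000000001010
Gen 5 (rule 210): 1000100000010001
Gen 6 (rule 149): 1110111111011101
Gen 7 (rule 18): 0000000000000000
Gen 8 (rule 210): 0000000000000000
Gen 9 (rule 149): 1111111111111111
Gen 10 (rule 18): 0000000000000000

Answer: 0000000000000000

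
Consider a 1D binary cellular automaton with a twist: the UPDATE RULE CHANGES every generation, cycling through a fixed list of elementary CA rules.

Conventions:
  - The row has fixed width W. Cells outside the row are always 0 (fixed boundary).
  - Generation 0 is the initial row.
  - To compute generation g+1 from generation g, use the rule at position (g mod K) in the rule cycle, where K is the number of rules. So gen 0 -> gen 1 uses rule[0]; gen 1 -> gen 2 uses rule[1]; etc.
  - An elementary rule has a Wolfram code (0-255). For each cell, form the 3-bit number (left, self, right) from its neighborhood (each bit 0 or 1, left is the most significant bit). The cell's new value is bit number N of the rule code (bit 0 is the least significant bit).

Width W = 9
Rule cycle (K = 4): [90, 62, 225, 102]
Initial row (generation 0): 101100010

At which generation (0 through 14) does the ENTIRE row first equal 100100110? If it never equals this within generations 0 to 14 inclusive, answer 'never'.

Gen 0: 101100010
Gen 1 (rule 90): 001110101
Gen 2 (rule 62): 011001111
Gen 3 (rule 225): 001000111
Gen 4 (rule 102): 011001001
Gen 5 (rule 90): 111110110
Gen 6 (rule 62): 100001101
Gen 7 (rule 225): 001100110
Gen 8 (rule 102): 010101010
Gen 9 (rule 90): 100000001
Gen 10 (rule 62): 110000011
Gen 11 (rule 225): 010111001
Gen 12 (rule 102): 111001011
Gen 13 (rule 90): 101110011
Gen 14 (rule 62): 111001110

Answer: never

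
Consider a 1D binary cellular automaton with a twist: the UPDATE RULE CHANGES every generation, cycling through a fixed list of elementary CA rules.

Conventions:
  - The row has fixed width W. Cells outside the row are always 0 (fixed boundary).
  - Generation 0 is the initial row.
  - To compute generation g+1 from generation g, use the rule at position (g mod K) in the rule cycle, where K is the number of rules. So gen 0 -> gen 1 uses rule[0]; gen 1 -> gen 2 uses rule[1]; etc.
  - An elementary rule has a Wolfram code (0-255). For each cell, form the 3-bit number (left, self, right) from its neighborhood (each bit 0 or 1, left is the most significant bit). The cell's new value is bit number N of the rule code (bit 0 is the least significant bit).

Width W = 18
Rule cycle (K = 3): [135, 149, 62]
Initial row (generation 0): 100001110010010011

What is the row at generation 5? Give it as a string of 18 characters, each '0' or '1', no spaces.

Answer: 001110101001101101

Derivation:
Gen 0: 100001110010010011
Gen 1 (rule 135): 101110100110110100
Gen 2 (rule 149): 100100110000000111
Gen 3 (rule 62): 111111101000001100
Gen 4 (rule 135): 011111001011110001
Gen 5 (rule 149): 001110101001101101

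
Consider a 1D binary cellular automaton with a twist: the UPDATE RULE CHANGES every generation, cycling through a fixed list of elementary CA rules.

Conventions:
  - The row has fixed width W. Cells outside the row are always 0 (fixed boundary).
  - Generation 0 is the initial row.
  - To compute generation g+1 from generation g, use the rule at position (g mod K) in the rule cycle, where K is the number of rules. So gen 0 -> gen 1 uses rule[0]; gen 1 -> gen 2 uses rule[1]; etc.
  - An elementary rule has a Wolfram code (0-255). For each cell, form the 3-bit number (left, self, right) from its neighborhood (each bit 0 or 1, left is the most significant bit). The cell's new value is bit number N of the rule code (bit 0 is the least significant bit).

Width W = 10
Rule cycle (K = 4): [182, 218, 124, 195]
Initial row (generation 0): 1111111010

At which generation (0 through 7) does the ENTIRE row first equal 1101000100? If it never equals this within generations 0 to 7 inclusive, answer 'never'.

Gen 0: 1111111010
Gen 1 (rule 182): 0111110111
Gen 2 (rule 218): 1111110111
Gen 3 (rule 124): 1000011101
Gen 4 (rule 195): 0011101100
Gen 5 (rule 182): 0101010010
Gen 6 (rule 218): 1000001101
Gen 7 (rule 124): 1100001111

Answer: never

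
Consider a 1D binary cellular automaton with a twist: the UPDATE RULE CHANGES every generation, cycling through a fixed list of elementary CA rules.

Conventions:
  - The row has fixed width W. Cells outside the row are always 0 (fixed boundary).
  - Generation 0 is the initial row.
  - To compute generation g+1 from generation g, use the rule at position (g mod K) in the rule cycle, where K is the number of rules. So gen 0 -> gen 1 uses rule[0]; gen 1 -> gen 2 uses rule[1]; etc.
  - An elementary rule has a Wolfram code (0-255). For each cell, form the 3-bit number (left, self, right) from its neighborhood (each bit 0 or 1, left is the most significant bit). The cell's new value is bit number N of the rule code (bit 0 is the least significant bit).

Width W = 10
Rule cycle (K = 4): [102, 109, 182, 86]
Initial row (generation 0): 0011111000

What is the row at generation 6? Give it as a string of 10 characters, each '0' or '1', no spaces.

Answer: 0100111110

Derivation:
Gen 0: 0011111000
Gen 1 (rule 102): 0100001000
Gen 2 (rule 109): 0101101011
Gen 3 (rule 182): 1110011100
Gen 4 (rule 86): 0011100110
Gen 5 (rule 102): 0100101010
Gen 6 (rule 109): 0100111110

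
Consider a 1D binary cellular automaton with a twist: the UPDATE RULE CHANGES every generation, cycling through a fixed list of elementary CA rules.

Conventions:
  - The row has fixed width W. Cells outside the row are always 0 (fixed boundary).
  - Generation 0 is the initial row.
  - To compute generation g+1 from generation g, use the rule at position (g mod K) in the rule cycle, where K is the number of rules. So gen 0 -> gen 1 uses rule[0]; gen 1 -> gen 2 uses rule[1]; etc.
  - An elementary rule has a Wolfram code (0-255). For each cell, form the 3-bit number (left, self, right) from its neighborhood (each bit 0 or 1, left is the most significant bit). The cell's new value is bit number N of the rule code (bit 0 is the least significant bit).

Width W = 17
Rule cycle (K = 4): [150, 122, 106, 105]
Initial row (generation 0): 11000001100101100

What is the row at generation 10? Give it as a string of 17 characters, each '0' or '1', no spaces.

Gen 0: 11000001100101100
Gen 1 (rule 150): 00100010011100010
Gen 2 (rule 122): 01010101110110101
Gen 3 (rule 106): 10101011011111010
Gen 4 (rule 105): 01010111110001100
Gen 5 (rule 150): 11010011101010010
Gen 6 (rule 122): 11101110110101101
Gen 7 (rule 106): 10111011111011110
Gen 8 (rule 105): 01101110001110010
Gen 9 (rule 150): 10000101010101111
Gen 10 (rule 122): 01001010101011001

Answer: 01001010101011001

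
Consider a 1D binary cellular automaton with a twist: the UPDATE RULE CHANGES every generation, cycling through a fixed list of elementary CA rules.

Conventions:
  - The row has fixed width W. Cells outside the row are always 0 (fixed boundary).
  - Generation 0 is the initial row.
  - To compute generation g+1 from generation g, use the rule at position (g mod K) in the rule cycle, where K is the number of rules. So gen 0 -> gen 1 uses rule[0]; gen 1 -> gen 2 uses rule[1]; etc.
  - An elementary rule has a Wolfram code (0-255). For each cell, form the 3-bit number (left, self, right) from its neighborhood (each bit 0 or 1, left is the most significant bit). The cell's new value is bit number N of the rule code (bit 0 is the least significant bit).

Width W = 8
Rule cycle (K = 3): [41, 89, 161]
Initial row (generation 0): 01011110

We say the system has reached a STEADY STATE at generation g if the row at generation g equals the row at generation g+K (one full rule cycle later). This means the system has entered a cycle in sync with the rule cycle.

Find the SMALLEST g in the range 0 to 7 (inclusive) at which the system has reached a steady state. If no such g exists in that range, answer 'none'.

Gen 0: 01011110
Gen 1 (rule 41): 00110000
Gen 2 (rule 89): 10111111
Gen 3 (rule 161): 01011110
Gen 4 (rule 41): 00110000
Gen 5 (rule 89): 10111111
Gen 6 (rule 161): 01011110
Gen 7 (rule 41): 00110000
Gen 8 (rule 89): 10111111
Gen 9 (rule 161): 01011110
Gen 10 (rule 41): 00110000

Answer: 0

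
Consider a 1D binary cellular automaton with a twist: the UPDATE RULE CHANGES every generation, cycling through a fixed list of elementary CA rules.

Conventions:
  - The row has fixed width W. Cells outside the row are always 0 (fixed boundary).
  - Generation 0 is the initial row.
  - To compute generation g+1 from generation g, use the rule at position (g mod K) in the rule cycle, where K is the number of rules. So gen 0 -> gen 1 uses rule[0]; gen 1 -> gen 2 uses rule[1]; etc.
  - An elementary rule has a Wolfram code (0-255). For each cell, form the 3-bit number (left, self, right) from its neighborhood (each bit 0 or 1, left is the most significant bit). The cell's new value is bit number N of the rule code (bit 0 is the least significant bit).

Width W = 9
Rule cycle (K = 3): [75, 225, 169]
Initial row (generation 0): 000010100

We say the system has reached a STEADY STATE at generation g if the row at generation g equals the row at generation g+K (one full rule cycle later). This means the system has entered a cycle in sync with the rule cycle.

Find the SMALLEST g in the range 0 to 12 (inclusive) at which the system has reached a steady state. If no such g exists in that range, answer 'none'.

Gen 0: 000010100
Gen 1 (rule 75): 111100001
Gen 2 (rule 225): 011101100
Gen 3 (rule 169): 011011001
Gen 4 (rule 75): 111011010
Gen 5 (rule 225): 011101100
Gen 6 (rule 169): 011011001
Gen 7 (rule 75): 111011010
Gen 8 (rule 225): 011101100
Gen 9 (rule 169): 011011001
Gen 10 (rule 75): 111011010
Gen 11 (rule 225): 011101100
Gen 12 (rule 169): 011011001
Gen 13 (rule 75): 111011010
Gen 14 (rule 225): 011101100
Gen 15 (rule 169): 011011001

Answer: 2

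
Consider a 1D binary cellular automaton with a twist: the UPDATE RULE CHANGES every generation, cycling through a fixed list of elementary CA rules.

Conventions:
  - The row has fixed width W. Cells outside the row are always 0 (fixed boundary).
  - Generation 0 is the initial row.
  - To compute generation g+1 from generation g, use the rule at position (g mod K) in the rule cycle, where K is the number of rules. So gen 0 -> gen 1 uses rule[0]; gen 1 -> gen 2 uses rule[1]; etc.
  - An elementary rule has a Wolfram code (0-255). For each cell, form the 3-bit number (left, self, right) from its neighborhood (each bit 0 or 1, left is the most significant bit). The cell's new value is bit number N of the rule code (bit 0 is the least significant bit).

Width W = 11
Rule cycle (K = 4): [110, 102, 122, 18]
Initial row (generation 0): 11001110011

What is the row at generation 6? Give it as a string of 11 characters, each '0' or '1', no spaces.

Answer: 00010010101

Derivation:
Gen 0: 11001110011
Gen 1 (rule 110): 11011010111
Gen 2 (rule 102): 01101111001
Gen 3 (rule 122): 11111001110
Gen 4 (rule 18): 00000110001
Gen 5 (rule 110): 00001110011
Gen 6 (rule 102): 00010010101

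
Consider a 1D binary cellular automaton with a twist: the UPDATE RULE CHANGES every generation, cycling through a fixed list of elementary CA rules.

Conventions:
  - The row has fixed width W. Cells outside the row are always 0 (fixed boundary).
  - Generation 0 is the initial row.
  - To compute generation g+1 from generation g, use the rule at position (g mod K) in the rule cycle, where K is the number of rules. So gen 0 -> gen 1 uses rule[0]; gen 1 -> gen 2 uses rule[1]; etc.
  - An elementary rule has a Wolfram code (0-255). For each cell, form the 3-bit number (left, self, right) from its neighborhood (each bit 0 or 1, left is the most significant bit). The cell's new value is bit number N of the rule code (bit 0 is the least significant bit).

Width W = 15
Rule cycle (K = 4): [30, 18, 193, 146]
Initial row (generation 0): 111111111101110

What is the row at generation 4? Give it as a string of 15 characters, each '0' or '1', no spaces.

Gen 0: 111111111101110
Gen 1 (rule 30): 100000000001001
Gen 2 (rule 18): 010000000010110
Gen 3 (rule 193): 000111111000010
Gen 4 (rule 146): 001011110100101

Answer: 001011110100101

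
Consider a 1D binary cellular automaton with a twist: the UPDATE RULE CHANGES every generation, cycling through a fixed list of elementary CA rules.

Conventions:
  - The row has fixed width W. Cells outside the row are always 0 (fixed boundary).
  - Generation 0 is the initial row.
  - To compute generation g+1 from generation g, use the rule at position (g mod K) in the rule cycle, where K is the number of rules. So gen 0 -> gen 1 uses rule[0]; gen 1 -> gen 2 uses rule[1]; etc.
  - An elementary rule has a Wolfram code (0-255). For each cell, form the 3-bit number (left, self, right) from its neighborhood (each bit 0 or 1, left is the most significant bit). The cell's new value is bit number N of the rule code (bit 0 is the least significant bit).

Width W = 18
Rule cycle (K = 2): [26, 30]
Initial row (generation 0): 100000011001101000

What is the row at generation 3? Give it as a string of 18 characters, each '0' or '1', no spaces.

Gen 0: 100000011001101000
Gen 1 (rule 26): 010000110111000100
Gen 2 (rule 30): 111001100100101110
Gen 3 (rule 26): 100111011011001001

Answer: 100111011011001001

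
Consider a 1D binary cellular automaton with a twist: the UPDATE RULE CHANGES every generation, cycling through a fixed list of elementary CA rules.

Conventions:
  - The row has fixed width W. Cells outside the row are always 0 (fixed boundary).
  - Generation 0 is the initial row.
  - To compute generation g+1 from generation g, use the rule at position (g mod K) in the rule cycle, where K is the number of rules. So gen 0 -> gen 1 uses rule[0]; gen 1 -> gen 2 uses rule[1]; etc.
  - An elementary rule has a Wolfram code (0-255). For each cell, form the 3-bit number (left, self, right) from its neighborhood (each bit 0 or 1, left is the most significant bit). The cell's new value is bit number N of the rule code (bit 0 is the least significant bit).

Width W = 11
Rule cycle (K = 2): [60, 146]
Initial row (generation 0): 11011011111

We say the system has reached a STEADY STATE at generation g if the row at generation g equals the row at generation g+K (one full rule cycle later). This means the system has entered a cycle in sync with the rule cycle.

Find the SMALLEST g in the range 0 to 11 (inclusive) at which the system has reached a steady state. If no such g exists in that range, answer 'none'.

Answer: none

Derivation:
Gen 0: 11011011111
Gen 1 (rule 60): 10110110000
Gen 2 (rule 146): 00000001000
Gen 3 (rule 60): 00000001100
Gen 4 (rule 146): 00000010010
Gen 5 (rule 60): 00000011011
Gen 6 (rule 146): 00000100000
Gen 7 (rule 60): 00000110000
Gen 8 (rule 146): 00001001000
Gen 9 (rule 60): 00001101100
Gen 10 (rule 146): 00010000010
Gen 11 (rule 60): 00011000011
Gen 12 (rule 146): 00100100100
Gen 13 (rule 60): 00110110110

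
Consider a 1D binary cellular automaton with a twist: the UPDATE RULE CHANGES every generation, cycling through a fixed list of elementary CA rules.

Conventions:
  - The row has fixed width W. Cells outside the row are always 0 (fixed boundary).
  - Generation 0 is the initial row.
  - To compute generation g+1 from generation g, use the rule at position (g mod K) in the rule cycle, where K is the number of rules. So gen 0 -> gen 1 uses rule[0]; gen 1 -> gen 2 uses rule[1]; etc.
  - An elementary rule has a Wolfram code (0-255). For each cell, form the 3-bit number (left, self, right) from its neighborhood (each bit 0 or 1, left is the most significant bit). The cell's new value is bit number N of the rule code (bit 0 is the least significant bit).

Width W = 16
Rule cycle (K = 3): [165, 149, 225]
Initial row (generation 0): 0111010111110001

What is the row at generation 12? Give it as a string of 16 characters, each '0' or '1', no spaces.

Answer: 0101001001001011

Derivation:
Gen 0: 0111010111110001
Gen 1 (rule 165): 0010111011100101
Gen 2 (rule 149): 1010010001010101
Gen 3 (rule 225): 0100000100101010
Gen 4 (rule 165): 0101110100111110
Gen 5 (rule 149): 0100100110011101
Gen 6 (rule 225): 0000000010001110
Gen 7 (rule 165): 1111111010100100
Gen 8 (rule 149): 0111110010110111
Gen 9 (rule 225): 0011110001011011
Gen 10 (rule 165): 1001100101100100
Gen 11 (rule 149): 1100010100010111
Gen 12 (rule 225): 0101001001001011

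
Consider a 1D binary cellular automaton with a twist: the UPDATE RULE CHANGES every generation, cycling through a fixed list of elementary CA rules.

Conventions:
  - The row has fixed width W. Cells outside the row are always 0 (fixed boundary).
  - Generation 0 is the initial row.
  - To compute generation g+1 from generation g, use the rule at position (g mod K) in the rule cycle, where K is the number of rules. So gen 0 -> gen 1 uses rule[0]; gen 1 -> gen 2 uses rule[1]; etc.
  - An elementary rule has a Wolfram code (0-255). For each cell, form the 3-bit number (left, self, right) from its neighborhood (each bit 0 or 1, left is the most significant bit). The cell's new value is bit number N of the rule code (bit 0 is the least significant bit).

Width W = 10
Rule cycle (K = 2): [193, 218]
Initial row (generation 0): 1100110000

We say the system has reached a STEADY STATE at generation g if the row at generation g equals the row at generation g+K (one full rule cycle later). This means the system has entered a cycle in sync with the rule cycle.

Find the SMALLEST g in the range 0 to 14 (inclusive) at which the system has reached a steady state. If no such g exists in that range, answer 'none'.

Gen 0: 1100110000
Gen 1 (rule 193): 0100010111
Gen 2 (rule 218): 1010100111
Gen 3 (rule 193): 0000000011
Gen 4 (rule 218): 0000000111
Gen 5 (rule 193): 1111110011
Gen 6 (rule 218): 1111111111
Gen 7 (rule 193): 0111111111
Gen 8 (rule 218): 1111111111
Gen 9 (rule 193): 0111111111
Gen 10 (rule 218): 1111111111
Gen 11 (rule 193): 0111111111
Gen 12 (rule 218): 1111111111
Gen 13 (rule 193): 0111111111
Gen 14 (rule 218): 1111111111
Gen 15 (rule 193): 0111111111
Gen 16 (rule 218): 1111111111

Answer: 6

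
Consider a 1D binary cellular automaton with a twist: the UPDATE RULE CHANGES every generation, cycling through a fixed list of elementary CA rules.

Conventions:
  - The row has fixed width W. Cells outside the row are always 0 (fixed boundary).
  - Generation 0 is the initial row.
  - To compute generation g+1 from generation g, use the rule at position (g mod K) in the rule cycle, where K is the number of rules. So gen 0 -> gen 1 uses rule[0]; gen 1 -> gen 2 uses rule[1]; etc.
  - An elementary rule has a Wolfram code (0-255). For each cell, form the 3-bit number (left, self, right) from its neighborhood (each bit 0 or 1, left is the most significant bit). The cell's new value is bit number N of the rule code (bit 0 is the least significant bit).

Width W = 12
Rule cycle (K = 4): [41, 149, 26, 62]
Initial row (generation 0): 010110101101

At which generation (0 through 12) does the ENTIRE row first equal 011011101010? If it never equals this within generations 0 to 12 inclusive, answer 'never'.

Gen 0: 010110101101
Gen 1 (rule 41): 001101011010
Gen 2 (rule 149): 100001000011
Gen 3 (rule 26): 010010100110
Gen 4 (rule 62): 111111111101
Gen 5 (rule 41): 100000000010
Gen 6 (rule 149): 111111111011
Gen 7 (rule 26): 100000000010
Gen 8 (rule 62): 110000000111
Gen 9 (rule 41): 100111110100
Gen 10 (rule 149): 110011100111
Gen 11 (rule 26): 101110011100
Gen 12 (rule 62): 111001110010

Answer: never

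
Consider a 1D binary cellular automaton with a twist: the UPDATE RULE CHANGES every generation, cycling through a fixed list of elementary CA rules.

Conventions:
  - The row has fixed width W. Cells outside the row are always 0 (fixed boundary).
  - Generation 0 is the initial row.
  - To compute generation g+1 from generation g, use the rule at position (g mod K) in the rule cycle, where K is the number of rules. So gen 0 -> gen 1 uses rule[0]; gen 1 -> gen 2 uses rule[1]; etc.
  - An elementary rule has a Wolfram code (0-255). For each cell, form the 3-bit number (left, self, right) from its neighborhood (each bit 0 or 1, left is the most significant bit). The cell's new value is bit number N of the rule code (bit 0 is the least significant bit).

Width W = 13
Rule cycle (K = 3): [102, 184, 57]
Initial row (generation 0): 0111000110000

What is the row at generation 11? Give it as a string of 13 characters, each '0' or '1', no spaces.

Gen 0: 0111000110000
Gen 1 (rule 102): 1001001010000
Gen 2 (rule 184): 0100100101000
Gen 3 (rule 57): 0010010010111
Gen 4 (rule 102): 0110110111001
Gen 5 (rule 184): 0101101110100
Gen 6 (rule 57): 0011011001011
Gen 7 (rule 102): 0101101011101
Gen 8 (rule 184): 0011010111010
Gen 9 (rule 57): 1010101100101
Gen 10 (rule 102): 1111110101111
Gen 11 (rule 184): 1111101011110

Answer: 1111101011110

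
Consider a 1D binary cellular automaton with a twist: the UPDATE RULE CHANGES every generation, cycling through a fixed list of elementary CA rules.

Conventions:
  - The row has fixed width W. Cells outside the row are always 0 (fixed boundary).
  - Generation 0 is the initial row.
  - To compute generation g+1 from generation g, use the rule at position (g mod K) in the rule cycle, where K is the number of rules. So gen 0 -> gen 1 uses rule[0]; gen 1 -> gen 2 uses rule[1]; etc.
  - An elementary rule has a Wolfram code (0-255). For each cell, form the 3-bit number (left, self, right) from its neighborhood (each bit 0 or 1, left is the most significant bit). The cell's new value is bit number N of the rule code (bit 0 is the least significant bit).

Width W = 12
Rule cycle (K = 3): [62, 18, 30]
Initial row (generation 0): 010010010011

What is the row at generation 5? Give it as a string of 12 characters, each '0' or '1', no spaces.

Gen 0: 010010010011
Gen 1 (rule 62): 111111111110
Gen 2 (rule 18): 000000000001
Gen 3 (rule 30): 000000000011
Gen 4 (rule 62): 000000000110
Gen 5 (rule 18): 000000001001

Answer: 000000001001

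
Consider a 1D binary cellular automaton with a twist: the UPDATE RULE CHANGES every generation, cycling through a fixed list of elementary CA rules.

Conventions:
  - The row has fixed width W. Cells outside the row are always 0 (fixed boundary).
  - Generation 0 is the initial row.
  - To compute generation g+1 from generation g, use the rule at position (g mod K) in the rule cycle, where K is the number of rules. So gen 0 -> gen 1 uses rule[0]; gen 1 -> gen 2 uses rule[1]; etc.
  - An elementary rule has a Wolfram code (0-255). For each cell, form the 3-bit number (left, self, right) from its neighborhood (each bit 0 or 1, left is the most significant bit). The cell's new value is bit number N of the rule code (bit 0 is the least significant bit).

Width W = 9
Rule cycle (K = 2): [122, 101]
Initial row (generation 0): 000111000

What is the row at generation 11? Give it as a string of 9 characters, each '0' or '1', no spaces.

Answer: 010101101

Derivation:
Gen 0: 000111000
Gen 1 (rule 122): 001101100
Gen 2 (rule 101): 100110101
Gen 3 (rule 122): 011111010
Gen 4 (rule 101): 000001110
Gen 5 (rule 122): 000011011
Gen 6 (rule 101): 111001101
Gen 7 (rule 122): 101111110
Gen 8 (rule 101): 110000010
Gen 9 (rule 122): 111000101
Gen 10 (rule 101): 001010111
Gen 11 (rule 122): 010101101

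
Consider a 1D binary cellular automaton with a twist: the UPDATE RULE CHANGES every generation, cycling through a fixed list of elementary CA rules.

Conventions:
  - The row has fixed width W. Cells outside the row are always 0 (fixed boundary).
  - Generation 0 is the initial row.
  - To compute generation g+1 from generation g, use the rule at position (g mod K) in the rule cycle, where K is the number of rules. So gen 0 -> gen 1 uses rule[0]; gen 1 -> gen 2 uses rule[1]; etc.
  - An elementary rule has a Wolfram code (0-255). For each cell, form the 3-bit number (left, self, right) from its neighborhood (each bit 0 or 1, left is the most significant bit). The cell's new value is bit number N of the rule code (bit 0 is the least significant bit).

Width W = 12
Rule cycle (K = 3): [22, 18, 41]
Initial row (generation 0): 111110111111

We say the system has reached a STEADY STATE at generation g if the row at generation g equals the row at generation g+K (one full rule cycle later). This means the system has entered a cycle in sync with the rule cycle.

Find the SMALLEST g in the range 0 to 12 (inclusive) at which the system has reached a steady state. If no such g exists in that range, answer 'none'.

Answer: 1

Derivation:
Gen 0: 111110111111
Gen 1 (rule 22): 000000000000
Gen 2 (rule 18): 000000000000
Gen 3 (rule 41): 111111111111
Gen 4 (rule 22): 000000000000
Gen 5 (rule 18): 000000000000
Gen 6 (rule 41): 111111111111
Gen 7 (rule 22): 000000000000
Gen 8 (rule 18): 000000000000
Gen 9 (rule 41): 111111111111
Gen 10 (rule 22): 000000000000
Gen 11 (rule 18): 000000000000
Gen 12 (rule 41): 111111111111
Gen 13 (rule 22): 000000000000
Gen 14 (rule 18): 000000000000
Gen 15 (rule 41): 111111111111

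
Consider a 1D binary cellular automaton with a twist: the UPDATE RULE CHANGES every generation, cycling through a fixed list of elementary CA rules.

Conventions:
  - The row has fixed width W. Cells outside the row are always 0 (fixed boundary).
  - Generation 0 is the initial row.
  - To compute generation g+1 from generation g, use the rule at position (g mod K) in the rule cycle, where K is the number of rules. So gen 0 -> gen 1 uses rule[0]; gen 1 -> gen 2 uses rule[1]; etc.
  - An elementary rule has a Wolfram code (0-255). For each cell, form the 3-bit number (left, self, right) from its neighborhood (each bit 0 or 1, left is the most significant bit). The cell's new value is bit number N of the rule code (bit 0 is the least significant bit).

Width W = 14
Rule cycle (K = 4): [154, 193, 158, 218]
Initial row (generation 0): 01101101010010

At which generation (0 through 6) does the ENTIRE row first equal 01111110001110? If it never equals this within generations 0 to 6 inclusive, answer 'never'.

Gen 0: 01101101010010
Gen 1 (rule 154): 11001000001101
Gen 2 (rule 193): 01000011100100
Gen 3 (rule 158): 11100111011110
Gen 4 (rule 218): 11111111011111
Gen 5 (rule 154): 11111110011110
Gen 6 (rule 193): 01111110001110

Answer: 6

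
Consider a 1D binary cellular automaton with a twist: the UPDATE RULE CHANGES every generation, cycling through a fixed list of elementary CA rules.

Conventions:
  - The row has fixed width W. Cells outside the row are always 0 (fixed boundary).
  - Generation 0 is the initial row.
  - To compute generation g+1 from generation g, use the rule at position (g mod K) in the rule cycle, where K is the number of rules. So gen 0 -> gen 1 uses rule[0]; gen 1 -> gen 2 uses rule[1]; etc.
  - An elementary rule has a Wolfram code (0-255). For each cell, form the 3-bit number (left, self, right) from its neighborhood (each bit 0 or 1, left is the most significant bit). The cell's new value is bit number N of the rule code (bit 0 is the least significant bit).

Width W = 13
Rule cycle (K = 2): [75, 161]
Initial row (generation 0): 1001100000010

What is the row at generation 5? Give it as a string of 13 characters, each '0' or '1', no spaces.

Answer: 0011110100001

Derivation:
Gen 0: 1001100000010
Gen 1 (rule 75): 0011101111100
Gen 2 (rule 161): 1001010111001
Gen 3 (rule 75): 0010000101010
Gen 4 (rule 161): 1000110010100
Gen 5 (rule 75): 0011110100001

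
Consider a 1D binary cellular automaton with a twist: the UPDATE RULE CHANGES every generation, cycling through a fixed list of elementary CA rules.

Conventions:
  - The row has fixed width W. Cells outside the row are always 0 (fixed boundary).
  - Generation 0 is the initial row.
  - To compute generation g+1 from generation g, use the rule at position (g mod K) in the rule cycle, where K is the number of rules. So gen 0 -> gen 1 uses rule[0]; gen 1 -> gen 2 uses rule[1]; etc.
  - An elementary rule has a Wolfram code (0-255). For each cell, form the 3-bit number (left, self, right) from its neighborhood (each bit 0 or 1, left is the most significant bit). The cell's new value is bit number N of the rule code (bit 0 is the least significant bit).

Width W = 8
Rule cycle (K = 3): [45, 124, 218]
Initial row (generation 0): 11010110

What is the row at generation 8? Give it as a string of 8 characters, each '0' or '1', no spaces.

Gen 0: 11010110
Gen 1 (rule 45): 10111100
Gen 2 (rule 124): 11100110
Gen 3 (rule 218): 11111111
Gen 4 (rule 45): 10000000
Gen 5 (rule 124): 11000000
Gen 6 (rule 218): 11100000
Gen 7 (rule 45): 10001111
Gen 8 (rule 124): 11001001

Answer: 11001001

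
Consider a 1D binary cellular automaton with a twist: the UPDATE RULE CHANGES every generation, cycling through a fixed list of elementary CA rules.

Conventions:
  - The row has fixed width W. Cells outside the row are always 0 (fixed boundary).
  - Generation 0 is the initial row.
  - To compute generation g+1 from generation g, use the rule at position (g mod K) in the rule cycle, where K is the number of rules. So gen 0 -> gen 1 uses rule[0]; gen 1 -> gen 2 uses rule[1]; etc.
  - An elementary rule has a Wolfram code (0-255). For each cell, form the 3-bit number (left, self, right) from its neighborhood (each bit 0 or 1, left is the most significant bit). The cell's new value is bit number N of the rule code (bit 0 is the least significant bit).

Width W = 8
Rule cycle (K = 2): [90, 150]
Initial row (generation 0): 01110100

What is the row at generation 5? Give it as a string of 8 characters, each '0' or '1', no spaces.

Answer: 10110011

Derivation:
Gen 0: 01110100
Gen 1 (rule 90): 11010010
Gen 2 (rule 150): 00011111
Gen 3 (rule 90): 00110001
Gen 4 (rule 150): 01001011
Gen 5 (rule 90): 10110011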